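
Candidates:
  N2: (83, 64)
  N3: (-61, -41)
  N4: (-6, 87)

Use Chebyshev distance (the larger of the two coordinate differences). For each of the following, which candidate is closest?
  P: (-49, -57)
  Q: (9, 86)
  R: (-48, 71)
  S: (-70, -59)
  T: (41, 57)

P→N3; Q→N4; R→N4; S→N3; T→N2

P at (-49, -57):
  N2: 132
  N3: 16
  N4: 144
  → nearest: N3 (16)
Q at (9, 86):
  N2: 74
  N3: 127
  N4: 15
  → nearest: N4 (15)
R at (-48, 71):
  N2: 131
  N3: 112
  N4: 42
  → nearest: N4 (42)
S at (-70, -59):
  N2: 153
  N3: 18
  N4: 146
  → nearest: N3 (18)
T at (41, 57):
  N2: 42
  N3: 102
  N4: 47
  → nearest: N2 (42)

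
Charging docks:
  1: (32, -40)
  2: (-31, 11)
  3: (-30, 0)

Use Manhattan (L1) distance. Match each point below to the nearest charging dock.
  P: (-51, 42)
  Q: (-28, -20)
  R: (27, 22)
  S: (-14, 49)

P→2; Q→3; R→1; S→2

P at (-51, 42):
  1: |83| + |-82| = 83 + 82 = 165
  2: |20| + |-31| = 20 + 31 = 51
  3: |21| + |-42| = 21 + 42 = 63
  → nearest: 2 (51)
Q at (-28, -20):
  1: |60| + |-20| = 60 + 20 = 80
  2: |-3| + |31| = 3 + 31 = 34
  3: |-2| + |20| = 2 + 20 = 22
  → nearest: 3 (22)
R at (27, 22):
  1: |5| + |-62| = 5 + 62 = 67
  2: |-58| + |-11| = 58 + 11 = 69
  3: |-57| + |-22| = 57 + 22 = 79
  → nearest: 1 (67)
S at (-14, 49):
  1: |46| + |-89| = 46 + 89 = 135
  2: |-17| + |-38| = 17 + 38 = 55
  3: |-16| + |-49| = 16 + 49 = 65
  → nearest: 2 (55)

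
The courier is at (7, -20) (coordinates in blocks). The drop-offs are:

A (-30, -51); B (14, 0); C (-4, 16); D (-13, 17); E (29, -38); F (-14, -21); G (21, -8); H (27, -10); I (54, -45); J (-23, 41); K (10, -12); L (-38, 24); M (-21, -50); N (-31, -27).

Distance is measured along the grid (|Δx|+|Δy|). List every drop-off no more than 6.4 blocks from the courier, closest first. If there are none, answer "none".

Distances from (7, -20):
A: |-37| + |-31| = 37 + 31 = 68 blocks
B: |7| + |20| = 7 + 20 = 27 blocks
C: |-11| + |36| = 11 + 36 = 47 blocks
D: |-20| + |37| = 20 + 37 = 57 blocks
E: |22| + |-18| = 22 + 18 = 40 blocks
F: |-21| + |-1| = 21 + 1 = 22 blocks
G: |14| + |12| = 14 + 12 = 26 blocks
H: |20| + |10| = 20 + 10 = 30 blocks
I: |47| + |-25| = 47 + 25 = 72 blocks
J: |-30| + |61| = 30 + 61 = 91 blocks
K: |3| + |8| = 3 + 8 = 11 blocks
L: |-45| + |44| = 45 + 44 = 89 blocks
M: |-28| + |-30| = 28 + 30 = 58 blocks
N: |-38| + |-7| = 38 + 7 = 45 blocks
Threshold 6.4 blocks: none within range.

none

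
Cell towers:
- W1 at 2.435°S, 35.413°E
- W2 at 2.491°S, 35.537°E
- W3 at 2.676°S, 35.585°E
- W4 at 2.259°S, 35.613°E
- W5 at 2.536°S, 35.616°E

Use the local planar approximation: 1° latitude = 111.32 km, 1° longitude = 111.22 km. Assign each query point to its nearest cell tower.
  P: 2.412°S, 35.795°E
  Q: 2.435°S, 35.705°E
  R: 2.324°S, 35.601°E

P→W5; Q→W5; R→W4

P at 2.412°S, 35.795°E:
  W1: 42.563 km
  W2: 30.012 km
  W3: 37.539 km
  W4: 26.454 km
  W5: 24.226 km
  → nearest: W5 (24.226 km)
Q at 2.435°S, 35.705°E:
  W1: 32.476 km
  W2: 19.697 km
  W3: 29.965 km
  W4: 22.103 km
  W5: 14.980 km
  → nearest: W5 (14.980 km)
R at 2.324°S, 35.601°E:
  W1: 24.288 km
  W2: 19.907 km
  W3: 39.225 km
  W4: 7.358 km
  W5: 23.659 km
  → nearest: W4 (7.358 km)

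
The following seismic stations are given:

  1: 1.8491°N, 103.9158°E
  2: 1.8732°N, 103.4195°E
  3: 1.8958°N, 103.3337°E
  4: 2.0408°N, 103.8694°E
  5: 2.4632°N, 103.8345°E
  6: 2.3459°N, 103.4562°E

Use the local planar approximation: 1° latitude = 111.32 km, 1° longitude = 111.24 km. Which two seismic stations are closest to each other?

Pairwise distances:
2–3: 9.8704 km
1–4: 21.9554 km
5–6: 44.0614 km
4–5: 47.1816 km
3–6: 51.9251 km
2–6: 52.7791 km
2–4: 53.4114 km
1–2: 55.2736 km
4–6: 57.1512 km
3–4: 61.7387 km
1–3: 64.9612 km
1–5: 68.9572 km
1–6: 75.3151 km
2–5: 80.2800 km
3–5: 84.2203 km
Closest pair: 2–3 at 9.8704 km.

2 and 3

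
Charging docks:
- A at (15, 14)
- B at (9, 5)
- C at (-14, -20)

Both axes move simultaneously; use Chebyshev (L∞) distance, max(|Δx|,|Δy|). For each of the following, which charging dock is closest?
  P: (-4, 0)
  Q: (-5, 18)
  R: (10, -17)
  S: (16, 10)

P at (-4, 0):
  A: 19
  B: 13
  C: 20
  → nearest: B (13)
Q at (-5, 18):
  A: 20
  B: 14
  C: 38
  → nearest: B (14)
R at (10, -17):
  A: 31
  B: 22
  C: 24
  → nearest: B (22)
S at (16, 10):
  A: 4
  B: 7
  C: 30
  → nearest: A (4)

P→B; Q→B; R→B; S→A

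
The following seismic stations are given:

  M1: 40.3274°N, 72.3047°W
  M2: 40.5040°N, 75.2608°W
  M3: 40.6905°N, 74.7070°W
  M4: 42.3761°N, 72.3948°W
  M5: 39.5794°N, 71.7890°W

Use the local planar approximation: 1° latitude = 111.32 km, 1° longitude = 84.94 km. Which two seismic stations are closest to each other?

Pairwise distances:
M1–M2: 251.8596 km
M1–M3: 208.0162 km
M1–M4: 228.1897 km
M1–M5: 94.0862 km
M2–M3: 51.4176 km
M2–M4: 320.4583 km
M2–M5: 312.3407 km
M3–M4: 271.6274 km
M3–M5: 277.0031 km
M4–M5: 315.5524 km
Closest pair: M2–M3 at 51.4176 km.

M2 and M3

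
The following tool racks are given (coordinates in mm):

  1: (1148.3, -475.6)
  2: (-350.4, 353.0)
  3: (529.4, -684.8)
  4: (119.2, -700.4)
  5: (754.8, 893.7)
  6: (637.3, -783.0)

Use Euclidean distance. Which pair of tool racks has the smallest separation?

3 and 6

Pairwise distances:
1–2: √((-1498.7)² + (828.6)²) = √(2246101.690 + 686577.960) = 1712.5 mm
1–3: √((-618.9)² + (-209.2)²) = √(383037.210 + 43764.640) = 653.3 mm
1–4: √((-1029.1)² + (-224.8)²) = √(1059046.810 + 50535.040) = 1053.4 mm
1–5: √((-393.5)² + (1369.3)²) = √(154842.250 + 1874982.490) = 1424.7 mm
1–6: √((-511.0)² + (-307.4)²) = √(261121.000 + 94494.760) = 596.3 mm
2–3: √((879.8)² + (-1037.8)²) = √(774048.040 + 1077028.840) = 1360.5 mm
2–4: √((469.6)² + (-1053.4)²) = √(220524.160 + 1109651.560) = 1153.3 mm
2–5: √((1105.2)² + (540.7)²) = √(1221467.040 + 292356.490) = 1230.4 mm
2–6: √((987.7)² + (-1136.0)²) = √(975551.290 + 1290496.000) = 1505.3 mm
3–4: √((-410.2)² + (-15.6)²) = √(168264.040 + 243.360) = 410.5 mm
3–5: √((225.4)² + (1578.5)²) = √(50805.160 + 2491662.250) = 1594.5 mm
3–6: √((107.9)² + (-98.2)²) = √(11642.410 + 9643.240) = 145.9 mm
4–5: √((635.6)² + (1594.1)²) = √(403987.360 + 2541154.810) = 1716.1 mm
4–6: √((518.1)² + (-82.6)²) = √(268427.610 + 6822.760) = 524.6 mm
5–6: √((-117.5)² + (-1676.7)²) = √(13806.250 + 2811322.890) = 1680.8 mm
Closest pair: 3–6 at 145.9 mm.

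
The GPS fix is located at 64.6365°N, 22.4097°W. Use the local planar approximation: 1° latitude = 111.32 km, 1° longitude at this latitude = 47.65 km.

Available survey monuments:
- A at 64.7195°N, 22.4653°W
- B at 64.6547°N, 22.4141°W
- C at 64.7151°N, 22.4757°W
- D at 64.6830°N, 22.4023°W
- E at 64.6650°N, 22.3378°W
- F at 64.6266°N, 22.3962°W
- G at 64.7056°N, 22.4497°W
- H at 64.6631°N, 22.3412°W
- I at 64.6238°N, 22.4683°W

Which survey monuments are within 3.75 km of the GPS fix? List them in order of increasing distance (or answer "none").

Distances from 64.6365°N, 22.4097°W:
A: √((0.0830·111.32)² + (-0.0556·47.65)²) = √(85.369469 + 7.019002) = 9.6119 km
B: √((0.0182·111.32)² + (-0.0044·47.65)²) = √(4.104773 + 0.043957) = 2.0368 km
C: √((0.0786·111.32)² + (-0.0660·47.65)²) = √(76.558160 + 9.890396) = 9.2978 km
D: √((0.0465·111.32)² + (0.0074·47.65)²) = √(26.794910 + 0.124334) = 5.1884 km
E: √((0.0285·111.32)² + (0.0719·47.65)²) = √(10.065518 + 11.737716) = 4.6694 km
F: √((-0.0099·111.32)² + (0.0135·47.65)²) = √(1.214554 + 0.413803) = 1.2761 km
G: √((0.0691·111.32)² + (-0.0400·47.65)²) = √(59.170125 + 3.632836) = 7.9248 km
H: √((0.0266·111.32)² + (0.0685·47.65)²) = √(8.768184 + 10.653859) = 4.4070 km
I: √((-0.0127·111.32)² + (-0.0586·47.65)²) = √(1.998729 + 7.796883) = 3.1298 km
Threshold 3.75 km: F (1.2761 km), B (2.0368 km), I (3.1298 km) are within range.

F, B, I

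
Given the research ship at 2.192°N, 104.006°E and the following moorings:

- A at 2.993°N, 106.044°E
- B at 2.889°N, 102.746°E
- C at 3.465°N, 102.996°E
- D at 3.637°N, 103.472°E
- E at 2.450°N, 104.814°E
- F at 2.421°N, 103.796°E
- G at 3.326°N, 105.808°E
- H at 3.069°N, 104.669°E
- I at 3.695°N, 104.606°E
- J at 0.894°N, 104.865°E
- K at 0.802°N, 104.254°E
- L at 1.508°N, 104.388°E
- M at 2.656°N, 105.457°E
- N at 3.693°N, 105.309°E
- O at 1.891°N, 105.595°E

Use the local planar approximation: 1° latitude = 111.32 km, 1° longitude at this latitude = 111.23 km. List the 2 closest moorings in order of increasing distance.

F, L

Distances from 2.192°N, 104.006°E:
A: √((0.801·111.32)² + (2.038·111.23)²) = √(7950.81096 + 51386.87809) = 243.593 km
B: √((0.697·111.32)² + (-1.260·111.23)²) = √(6020.21431 + 19641.96644) = 160.194 km
C: √((1.273·111.32)² + (-1.010·111.23)²) = √(20081.82613 + 12620.79237) = 180.839 km
D: √((1.445·111.32)² + (-0.534·111.23)²) = √(25875.10313 + 3527.98223) = 171.473 km
E: √((0.258·111.32)² + (0.808·111.23)²) = √(824.87057 + 8077.30712) = 94.351 km
F: √((0.229·111.32)² + (-0.210·111.23)²) = √(649.85634 + 545.61018) = 34.576 km
G: √((1.134·111.32)² + (1.802·111.23)²) = √(15935.74987 + 40174.77450) = 236.877 km
H: √((0.877·111.32)² + (0.663·111.23)²) = √(9531.15609 + 5438.39730) = 122.350 km
I: √((1.503·111.32)² + (0.600·111.23)²) = √(27993.96121 + 4453.96064) = 180.133 km
J: √((-1.298·111.32)² + (0.859·111.23)²) = √(20878.33108 + 9129.14704) = 173.227 km
K: √((-1.390·111.32)² + (0.248·111.23)²) = √(23942.85833 + 760.93443) = 157.174 km
L: √((-0.684·111.32)² + (0.382·111.23)²) = √(5797.73817 + 1805.38820) = 87.196 km
M: √((0.464·111.32)² + (1.451·111.23)²) = √(2667.97869 + 26048.25887) = 169.459 km
N: √((1.501·111.32)² + (1.303·111.23)²) = √(27919.50922 + 21005.48463) = 221.190 km
O: √((-0.301·111.32)² + (1.589·111.23)²) = √(1122.74049 + 31238.60768) = 179.893 km
Sorted: F (34.576 km) < L (87.196 km) < E (94.351 km) < H (122.350 km) < …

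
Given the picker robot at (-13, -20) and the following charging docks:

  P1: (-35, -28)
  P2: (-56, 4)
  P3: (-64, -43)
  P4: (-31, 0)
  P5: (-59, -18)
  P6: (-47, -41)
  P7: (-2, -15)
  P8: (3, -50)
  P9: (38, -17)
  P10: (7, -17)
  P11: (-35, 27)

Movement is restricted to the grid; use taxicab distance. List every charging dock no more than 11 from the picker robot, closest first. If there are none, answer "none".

none

Distances from (-13, -20):
P1: 30
P2: 67
P3: 74
P4: 38
P5: 48
P6: 55
P7: 16
P8: 46
P9: 54
P10: 23
P11: 69
Threshold 11: none within range.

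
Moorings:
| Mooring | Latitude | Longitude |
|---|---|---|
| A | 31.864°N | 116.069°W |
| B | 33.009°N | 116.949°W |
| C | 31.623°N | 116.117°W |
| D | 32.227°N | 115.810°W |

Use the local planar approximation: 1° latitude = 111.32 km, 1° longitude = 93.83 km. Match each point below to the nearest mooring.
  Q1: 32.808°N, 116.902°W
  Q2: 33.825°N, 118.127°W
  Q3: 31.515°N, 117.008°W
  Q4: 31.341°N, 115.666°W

Q1 at 32.808°N, 116.902°W:
  A: 130.966 km
  B: 22.806 km
  C: 151.085 km
  D: 121.168 km
  → nearest: B (22.806 km)
Q2 at 33.825°N, 118.127°W:
  A: 291.449 km
  B: 143.069 km
  C: 309.284 km
  D: 280.908 km
  → nearest: B (143.069 km)
Q3 at 31.515°N, 117.008°W:
  A: 96.292 km
  B: 166.404 km
  C: 84.463 km
  D: 137.542 km
  → nearest: C (84.463 km)
Q4 at 31.341°N, 115.666°W:
  A: 69.422 km
  B: 221.292 km
  C: 52.690 km
  D: 99.551 km
  → nearest: C (52.690 km)

Q1→B; Q2→B; Q3→C; Q4→C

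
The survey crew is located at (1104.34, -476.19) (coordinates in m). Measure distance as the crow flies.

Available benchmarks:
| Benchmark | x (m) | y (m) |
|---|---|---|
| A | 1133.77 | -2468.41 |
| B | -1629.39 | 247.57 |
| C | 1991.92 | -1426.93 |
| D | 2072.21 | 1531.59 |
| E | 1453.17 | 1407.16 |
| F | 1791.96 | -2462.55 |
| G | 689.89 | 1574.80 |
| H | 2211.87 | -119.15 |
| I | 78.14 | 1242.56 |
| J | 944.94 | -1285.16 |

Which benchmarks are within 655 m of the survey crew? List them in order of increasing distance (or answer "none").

none

Distances from (1104.34, -476.19):
A: √((29.43)² + (-1992.22)²) = √(866.1249 + 3968940.5284) = 1992.44 m
B: √((-2733.73)² + (723.76)²) = √(7473279.7129 + 523828.5376) = 2827.92 m
C: √((887.58)² + (-950.74)²) = √(787798.2564 + 903906.5476) = 1300.66 m
D: √((967.87)² + (2007.78)²) = √(936772.3369 + 4031180.5284) = 2228.89 m
E: √((348.83)² + (1883.35)²) = √(121682.3689 + 3547007.2225) = 1915.38 m
F: √((687.62)² + (-1986.36)²) = √(472821.2644 + 3945626.0496) = 2102.01 m
G: √((-414.45)² + (2050.99)²) = √(171768.8025 + 4206559.9801) = 2092.45 m
H: √((1107.53)² + (357.04)²) = √(1226622.7009 + 127477.5616) = 1163.66 m
I: √((-1026.20)² + (1718.75)²) = √(1053086.4400 + 2954101.5625) = 2001.80 m
J: √((-159.40)² + (-808.97)²) = √(25408.3600 + 654432.4609) = 824.52 m
Threshold 655 m: none within range.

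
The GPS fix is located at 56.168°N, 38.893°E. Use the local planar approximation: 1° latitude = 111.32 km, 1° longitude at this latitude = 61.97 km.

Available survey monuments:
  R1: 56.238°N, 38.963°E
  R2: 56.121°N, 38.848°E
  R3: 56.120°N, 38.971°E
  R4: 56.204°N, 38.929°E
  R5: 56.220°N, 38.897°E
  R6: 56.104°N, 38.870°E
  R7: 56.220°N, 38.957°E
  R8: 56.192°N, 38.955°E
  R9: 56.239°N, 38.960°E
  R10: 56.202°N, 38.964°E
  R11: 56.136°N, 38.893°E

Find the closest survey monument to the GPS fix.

Distances from 56.168°N, 38.893°E:
R1: √((0.070·111.32)² + (0.070·61.97)²) = √(60.72150 + 18.81738) = 8.918 km
R2: √((-0.047·111.32)² + (-0.045·61.97)²) = √(27.37424 + 7.77657) = 5.929 km
R3: √((-0.048·111.32)² + (0.078·61.97)²) = √(28.55150 + 23.36427) = 7.205 km
R4: √((0.036·111.32)² + (0.036·61.97)²) = √(16.06022 + 4.97700) = 4.587 km
R5: √((0.052·111.32)² + (0.004·61.97)²) = √(33.50835 + 0.06144) = 5.794 km
R6: √((-0.064·111.32)² + (-0.023·61.97)²) = √(50.75822 + 2.03151) = 7.266 km
R7: √((0.052·111.32)² + (0.064·61.97)²) = √(33.50835 + 15.72979) = 7.017 km
R8: √((0.024·111.32)² + (0.062·61.97)²) = √(7.13787 + 14.76204) = 4.680 km
R9: √((0.071·111.32)² + (0.067·61.97)²) = √(62.46879 + 17.23902) = 8.928 km
R10: √((0.034·111.32)² + (0.071·61.97)²) = √(14.32532 + 19.35886) = 5.804 km
R11: √((-0.032·111.32)² + (0.000·61.97)²) = √(12.68955 + 0.00000) = 3.562 km
Minimum: R11 at 3.562 km.

R11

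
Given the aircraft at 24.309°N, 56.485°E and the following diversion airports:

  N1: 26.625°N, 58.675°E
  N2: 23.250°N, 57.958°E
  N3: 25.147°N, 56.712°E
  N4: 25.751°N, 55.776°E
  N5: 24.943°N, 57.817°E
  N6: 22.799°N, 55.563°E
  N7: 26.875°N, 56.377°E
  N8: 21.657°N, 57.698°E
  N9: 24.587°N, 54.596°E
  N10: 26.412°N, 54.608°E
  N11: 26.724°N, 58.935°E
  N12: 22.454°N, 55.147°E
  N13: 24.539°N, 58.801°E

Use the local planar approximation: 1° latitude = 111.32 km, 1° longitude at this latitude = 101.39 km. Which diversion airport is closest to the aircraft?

N3

Distances from 24.309°N, 56.485°E:
N1: √((2.316·111.32)² + (2.190·101.39)²) = √(66469.66737 + 49303.58234) = 340.255 km
N2: √((-1.059·111.32)² + (1.473·101.39)²) = √(13897.55225 + 22304.66680) = 190.269 km
N3: √((0.838·111.32)² + (0.227·101.39)²) = √(8702.30765 + 529.71462) = 96.083 km
N4: √((1.442·111.32)² + (-0.709·101.39)²) = √(25767.77479 + 5167.52655) = 175.884 km
N5: √((0.634·111.32)² + (1.332·101.39)²) = √(4981.09599 + 18238.90225) = 152.381 km
N6: √((-1.510·111.32)² + (-0.922·101.39)²) = √(28255.32389 + 8738.80580) = 192.339 km
N7: √((2.566·111.32)² + (-0.108·101.39)²) = √(81594.27716 + 119.90513) = 285.857 km
N8: √((-2.652·111.32)² + (1.213·101.39)²) = √(87155.22628 + 15125.57341) = 319.814 km
N9: √((0.278·111.32)² + (-1.889·101.39)²) = √(957.71433 + 36682.09759) = 194.010 km
N10: √((2.103·111.32)² + (-1.877·101.39)²) = √(54805.60051 + 36217.52690) = 301.700 km
N11: √((2.415·111.32)² + (2.450·101.39)²) = √(72273.76271 + 61705.29243) = 366.031 km
N12: √((-1.855·111.32)² + (-1.338·101.39)²) = √(42641.67180 + 18403.58676) = 247.073 km
N13: √((0.230·111.32)² + (2.316·101.39)²) = √(655.54433 + 55140.07547) = 236.211 km
Minimum: N3 at 96.083 km.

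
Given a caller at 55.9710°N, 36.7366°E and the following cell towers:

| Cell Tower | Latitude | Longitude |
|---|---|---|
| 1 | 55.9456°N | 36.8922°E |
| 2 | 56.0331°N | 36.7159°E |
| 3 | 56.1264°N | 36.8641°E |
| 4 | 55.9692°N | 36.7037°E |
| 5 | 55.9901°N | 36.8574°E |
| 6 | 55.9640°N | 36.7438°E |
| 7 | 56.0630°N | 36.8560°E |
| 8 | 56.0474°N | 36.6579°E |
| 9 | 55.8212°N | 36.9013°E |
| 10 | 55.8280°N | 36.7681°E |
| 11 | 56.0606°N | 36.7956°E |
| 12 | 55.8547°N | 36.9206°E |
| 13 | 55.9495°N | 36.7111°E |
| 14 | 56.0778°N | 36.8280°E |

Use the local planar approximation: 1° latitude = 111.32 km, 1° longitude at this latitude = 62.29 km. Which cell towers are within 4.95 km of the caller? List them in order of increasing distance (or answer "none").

Distances from 55.9710°N, 36.7366°E:
1: √((-0.0254·111.32)² + (0.1556·62.29)²) = √(7.994915 + 93.941145) = 10.0963 km
2: √((0.0621·111.32)² + (-0.0207·62.29)²) = √(47.789182 + 1.662560) = 7.0322 km
3: √((0.1554·111.32)² + (0.1275·62.29)²) = √(299.259830 + 63.074967) = 19.0351 km
4: √((-0.0018·111.32)² + (-0.0329·62.29)²) = √(0.040151 + 4.199799) = 2.0591 km
5: √((0.0191·111.32)² + (0.1208·62.29)²) = √(4.520777 + 56.620087) = 7.8193 km
6: √((-0.0070·111.32)² + (0.0072·62.29)²) = √(0.607215 + 0.201141) = 0.8991 km
7: √((0.0920·111.32)² + (0.1194·62.29)²) = √(104.887093 + 55.315306) = 12.6571 km
8: √((0.0764·111.32)² + (-0.0787·62.29)²) = √(72.332440 + 24.031790) = 9.8165 km
9: √((-0.1498·111.32)² + (0.1647·62.29)²) = √(278.080171 + 105.250425) = 19.5788 km
10: √((-0.1430·111.32)² + (0.0315·62.29)²) = √(253.406920 + 3.849974) = 16.0392 km
11: √((0.0896·111.32)² + (0.0590·62.29)²) = √(99.486102 + 13.506434) = 10.6298 km
12: √((-0.1163·111.32)² + (0.1840·62.29)²) = √(167.612277 + 131.362773) = 17.2909 km
13: √((-0.0215·111.32)² + (-0.0255·62.29)²) = √(5.728268 + 2.522999) = 2.8725 km
14: √((0.1068·111.32)² + (0.0914·62.29)²) = √(141.347750 + 32.413733) = 13.1819 km
Threshold 4.95 km: 6 (0.8991 km), 4 (2.0591 km), 13 (2.8725 km) are within range.

6, 4, 13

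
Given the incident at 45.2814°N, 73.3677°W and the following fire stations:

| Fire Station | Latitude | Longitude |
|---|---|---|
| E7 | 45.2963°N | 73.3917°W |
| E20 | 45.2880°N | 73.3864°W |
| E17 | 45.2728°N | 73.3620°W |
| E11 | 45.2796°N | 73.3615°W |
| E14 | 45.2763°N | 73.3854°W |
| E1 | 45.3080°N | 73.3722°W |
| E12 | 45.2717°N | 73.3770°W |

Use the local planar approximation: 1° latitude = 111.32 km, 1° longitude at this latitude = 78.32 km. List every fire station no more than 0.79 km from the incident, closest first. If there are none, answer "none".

E11

Distances from 45.2814°N, 73.3677°W:
E7: 2.5069 km
E20: 1.6385 km
E17: 1.0563 km
E11: 0.5253 km
E14: 1.4980 km
E1: 2.9820 km
E12: 1.3025 km
Threshold 0.79 km: E11 (0.5253 km) is within range.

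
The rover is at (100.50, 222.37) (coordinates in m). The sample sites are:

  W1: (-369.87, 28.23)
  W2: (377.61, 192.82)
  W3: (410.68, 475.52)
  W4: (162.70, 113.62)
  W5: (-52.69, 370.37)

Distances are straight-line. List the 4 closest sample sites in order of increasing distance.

Distances from (100.50, 222.37):
W1: 508.86 m
W2: 278.68 m
W3: 400.37 m
W4: 125.28 m
W5: 213.01 m
Sorted: W4 (125.28 m) < W5 (213.01 m) < W2 (278.68 m) < W3 (400.37 m) < W1 (508.86 m)

W4, W5, W2, W3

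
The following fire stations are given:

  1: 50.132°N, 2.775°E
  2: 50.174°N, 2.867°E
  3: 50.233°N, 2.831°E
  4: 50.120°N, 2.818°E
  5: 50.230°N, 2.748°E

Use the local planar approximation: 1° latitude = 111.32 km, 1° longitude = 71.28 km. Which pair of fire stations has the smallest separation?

1 and 4

Pairwise distances:
1–4: 3.343 km
3–5: 5.926 km
2–4: 6.952 km
2–3: 7.051 km
1–2: 8.054 km
2–5: 10.527 km
1–5: 11.078 km
1–3: 11.931 km
3–4: 12.613 km
4–5: 13.223 km
Closest pair: 1–4 at 3.343 km.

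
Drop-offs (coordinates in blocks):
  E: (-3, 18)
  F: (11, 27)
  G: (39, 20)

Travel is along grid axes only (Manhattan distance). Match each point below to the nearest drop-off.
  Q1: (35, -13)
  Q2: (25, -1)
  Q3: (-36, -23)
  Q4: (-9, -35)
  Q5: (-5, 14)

Q1 at (35, -13):
  E: 69 blocks
  F: 64 blocks
  G: 37 blocks
  → nearest: G (37 blocks)
Q2 at (25, -1):
  E: 47 blocks
  F: 42 blocks
  G: 35 blocks
  → nearest: G (35 blocks)
Q3 at (-36, -23):
  E: 74 blocks
  F: 97 blocks
  G: 118 blocks
  → nearest: E (74 blocks)
Q4 at (-9, -35):
  E: 59 blocks
  F: 82 blocks
  G: 103 blocks
  → nearest: E (59 blocks)
Q5 at (-5, 14):
  E: 6 blocks
  F: 29 blocks
  G: 50 blocks
  → nearest: E (6 blocks)

Q1→G; Q2→G; Q3→E; Q4→E; Q5→E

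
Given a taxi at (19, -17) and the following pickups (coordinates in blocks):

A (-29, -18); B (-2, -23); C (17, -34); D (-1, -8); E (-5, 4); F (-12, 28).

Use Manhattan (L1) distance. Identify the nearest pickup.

Distances from (19, -17):
A: 49 blocks
B: 27 blocks
C: 19 blocks
D: 29 blocks
E: 45 blocks
F: 76 blocks
Minimum: C at 19 blocks.

C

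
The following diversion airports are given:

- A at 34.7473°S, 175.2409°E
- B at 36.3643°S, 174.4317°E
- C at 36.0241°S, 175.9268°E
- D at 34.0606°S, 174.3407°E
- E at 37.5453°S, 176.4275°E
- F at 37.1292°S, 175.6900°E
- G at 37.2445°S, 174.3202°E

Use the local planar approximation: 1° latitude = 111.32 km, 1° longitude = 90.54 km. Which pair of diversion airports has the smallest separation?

Pairwise distances:
E–F: √((0.4161·111.32)² + (-0.7375·90.54)²) = √(2145.565745 + 4458.666916) = 81.2664 km
B–G: √((-0.8802·111.32)² + (-0.1115·90.54)²) = √(9600.837604 + 101.913265) = 98.5025 km
A–D: √((0.6867·111.32)² + (-0.9002·90.54)²) = √(5843.600131 + 6642.919621) = 111.7431 km
F–G: √((-0.1153·111.32)² + (-1.3698·90.54)²) = √(164.742256 + 15381.380087) = 124.6841 km
C–F: √((-1.1051·111.32)² + (-0.2368·90.54)²) = √(15133.854461 + 459.668111) = 124.8740 km
B–C: √((0.3402·111.32)² + (1.4951·90.54)²) = √(1434.217488 + 18324.049795) = 140.5641 km
B–F: √((-0.7649·111.32)² + (1.2583·90.54)²) = √(7250.295662 + 12979.243301) = 142.2306 km
A–C: √((-1.2768·111.32)² + (0.6859·90.54)²) = √(20201.896573 + 3856.582143) = 155.1080 km
C–E: √((-1.5212·111.32)² + (0.5007·90.54)²) = √(28676.030181 + 2055.115161) = 175.3030 km
E–G: √((0.3008·111.32)² + (-2.1073·90.54)²) = √(1121.248975 + 36402.709893) = 193.7110 km
A–B: √((-1.6170·111.32)² + (-0.8092·90.54)²) = √(32401.598420 + 5367.755536) = 194.3434 km
C–G: √((-1.2204·111.32)² + (-1.6066·90.54)²) = √(18456.561462 + 21159.066601) = 199.0368 km
B–E: √((-1.1810·111.32)² + (1.9958·90.54)²) = √(17284.076926 + 32652.393145) = 223.4647 km
B–D: √((2.3037·111.32)² + (-0.0910·90.54)²) = √(65765.517208 + 67.883428) = 256.5802 km
C–D: √((1.9635·111.32)² + (-1.5861·90.54)²) = √(47775.826241 + 20622.537907) = 261.5308 km
A–F: √((-2.3819·111.32)² + (0.4491·90.54)²) = √(70306.170682 + 1653.358721) = 268.2527 km
A–G: √((-2.4972·111.32)² + (-0.9207·90.54)²) = √(77277.497161 + 6948.919276) = 290.2179 km
A–E: √((-2.7980·111.32)² + (1.1866·90.54)²) = √(97015.653990 + 11542.228516) = 329.4812 km
D–G: √((-3.1839·111.32)² + (-0.0205·90.54)²) = √(125621.863990 + 3.444996) = 354.4366 km
D–F: √((-3.0686·111.32)² + (1.3493·90.54)²) = √(116688.204338 + 14924.439199) = 362.7846 km
D–E: √((-3.4847·111.32)² + (2.0868·90.54)²) = √(150479.446826 + 35697.897353) = 431.4827 km
Closest pair: E–F at 81.2664 km.

E and F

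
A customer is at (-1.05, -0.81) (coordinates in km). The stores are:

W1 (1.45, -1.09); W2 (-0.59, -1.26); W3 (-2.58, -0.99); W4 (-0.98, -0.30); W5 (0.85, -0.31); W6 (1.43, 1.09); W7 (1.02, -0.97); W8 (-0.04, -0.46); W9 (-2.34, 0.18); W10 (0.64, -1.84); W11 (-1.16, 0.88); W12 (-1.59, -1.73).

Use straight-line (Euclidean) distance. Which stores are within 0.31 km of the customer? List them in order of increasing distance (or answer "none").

Distances from (-1.05, -0.81):
W1: √((2.50)² + (-0.28)²) = √(6.25000 + 0.07840) = 2.516 km
W2: √((0.46)² + (-0.45)²) = √(0.21160 + 0.20250) = 0.644 km
W3: √((-1.53)² + (-0.18)²) = √(2.34090 + 0.03240) = 1.541 km
W4: √((0.07)² + (0.51)²) = √(0.00490 + 0.26010) = 0.515 km
W5: √((1.90)² + (0.50)²) = √(3.61000 + 0.25000) = 1.965 km
W6: √((2.48)² + (1.90)²) = √(6.15040 + 3.61000) = 3.124 km
W7: √((2.07)² + (-0.16)²) = √(4.28490 + 0.02560) = 2.076 km
W8: √((1.01)² + (0.35)²) = √(1.02010 + 0.12250) = 1.069 km
W9: √((-1.29)² + (0.99)²) = √(1.66410 + 0.98010) = 1.626 km
W10: √((1.69)² + (-1.03)²) = √(2.85610 + 1.06090) = 1.979 km
W11: √((-0.11)² + (1.69)²) = √(0.01210 + 2.85610) = 1.694 km
W12: √((-0.54)² + (-0.92)²) = √(0.29160 + 0.84640) = 1.067 km
Threshold 0.31 km: none within range.

none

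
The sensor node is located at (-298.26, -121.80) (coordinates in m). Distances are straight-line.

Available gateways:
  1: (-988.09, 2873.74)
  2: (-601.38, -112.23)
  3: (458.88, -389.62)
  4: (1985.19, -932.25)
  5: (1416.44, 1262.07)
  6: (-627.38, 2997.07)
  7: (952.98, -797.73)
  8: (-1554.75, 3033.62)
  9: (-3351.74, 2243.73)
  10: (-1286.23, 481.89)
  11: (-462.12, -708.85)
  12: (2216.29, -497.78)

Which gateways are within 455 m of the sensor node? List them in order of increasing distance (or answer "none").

2

Distances from (-298.26, -121.80):
1: 3073.94 m
2: 303.27 m
3: 803.11 m
4: 2423.01 m
5: 2203.47 m
6: 3136.19 m
7: 1422.14 m
8: 3396.39 m
9: 3862.57 m
10: 1157.81 m
11: 609.49 m
12: 2542.50 m
Threshold 455 m: 2 (303.27 m) is within range.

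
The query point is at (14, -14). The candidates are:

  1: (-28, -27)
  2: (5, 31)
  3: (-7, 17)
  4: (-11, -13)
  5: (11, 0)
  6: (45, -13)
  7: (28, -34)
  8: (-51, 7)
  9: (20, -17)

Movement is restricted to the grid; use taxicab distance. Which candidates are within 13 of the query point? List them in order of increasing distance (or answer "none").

Distances from (14, -14):
1: |-42| + |-13| = 42 + 13 = 55
2: |-9| + |45| = 9 + 45 = 54
3: |-21| + |31| = 21 + 31 = 52
4: |-25| + |1| = 25 + 1 = 26
5: |-3| + |14| = 3 + 14 = 17
6: |31| + |1| = 31 + 1 = 32
7: |14| + |-20| = 14 + 20 = 34
8: |-65| + |21| = 65 + 21 = 86
9: |6| + |-3| = 6 + 3 = 9
Threshold 13: 9 (9) is within range.

9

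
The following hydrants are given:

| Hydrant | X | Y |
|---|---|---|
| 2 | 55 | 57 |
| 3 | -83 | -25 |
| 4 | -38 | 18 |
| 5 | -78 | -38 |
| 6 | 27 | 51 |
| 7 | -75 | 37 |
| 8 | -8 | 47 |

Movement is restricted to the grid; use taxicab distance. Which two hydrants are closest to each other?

Pairwise distances:
2–3: 220
2–4: 132
2–5: 228
2–6: 34
2–7: 150
2–8: 73
3–4: 88
3–5: 18
3–6: 186
3–7: 70
3–8: 147
4–5: 96
4–6: 98
4–7: 56
4–8: 59
5–6: 194
5–7: 78
5–8: 155
6–7: 116
6–8: 39
7–8: 77
Closest pair: 3–5 at 18.

3 and 5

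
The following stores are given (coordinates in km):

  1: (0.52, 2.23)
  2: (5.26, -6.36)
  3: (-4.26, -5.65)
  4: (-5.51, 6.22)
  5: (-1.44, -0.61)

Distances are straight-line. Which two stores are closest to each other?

Pairwise distances:
1–2: 9.81 km
1–3: 9.22 km
1–4: 7.23 km
1–5: 3.45 km
2–3: 9.55 km
2–4: 16.56 km
2–5: 8.83 km
3–4: 11.94 km
3–5: 5.78 km
4–5: 7.95 km
Closest pair: 1–5 at 3.45 km.

1 and 5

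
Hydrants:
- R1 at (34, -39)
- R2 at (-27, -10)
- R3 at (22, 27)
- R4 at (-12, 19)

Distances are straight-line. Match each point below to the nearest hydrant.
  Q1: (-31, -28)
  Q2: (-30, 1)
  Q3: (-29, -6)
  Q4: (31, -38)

Q1 at (-31, -28):
  R1: 65.9
  R2: 18.4
  R3: 76.4
  R4: 50.7
  → nearest: R2 (18.4)
Q2 at (-30, 1):
  R1: 75.5
  R2: 11.4
  R3: 58.1
  R4: 25.5
  → nearest: R2 (11.4)
Q3 at (-29, -6):
  R1: 71.1
  R2: 4.5
  R3: 60.7
  R4: 30.2
  → nearest: R2 (4.5)
Q4 at (31, -38):
  R1: 3.2
  R2: 64.4
  R3: 65.6
  R4: 71.4
  → nearest: R1 (3.2)

Q1→R2; Q2→R2; Q3→R2; Q4→R1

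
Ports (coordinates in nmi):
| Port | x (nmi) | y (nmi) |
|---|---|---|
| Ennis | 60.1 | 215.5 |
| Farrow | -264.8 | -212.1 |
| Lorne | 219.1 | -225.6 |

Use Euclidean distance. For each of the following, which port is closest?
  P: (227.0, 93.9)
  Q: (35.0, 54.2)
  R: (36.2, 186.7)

P at (227.0, 93.9):
  Ennis: 206.5 nmi
  Farrow: 579.2 nmi
  Lorne: 319.6 nmi
  → nearest: Ennis (206.5 nmi)
Q at (35.0, 54.2):
  Ennis: 163.2 nmi
  Farrow: 401.0 nmi
  Lorne: 334.9 nmi
  → nearest: Ennis (163.2 nmi)
R at (36.2, 186.7):
  Ennis: 37.4 nmi
  Farrow: 499.6 nmi
  Lorne: 451.0 nmi
  → nearest: Ennis (37.4 nmi)

P→Ennis; Q→Ennis; R→Ennis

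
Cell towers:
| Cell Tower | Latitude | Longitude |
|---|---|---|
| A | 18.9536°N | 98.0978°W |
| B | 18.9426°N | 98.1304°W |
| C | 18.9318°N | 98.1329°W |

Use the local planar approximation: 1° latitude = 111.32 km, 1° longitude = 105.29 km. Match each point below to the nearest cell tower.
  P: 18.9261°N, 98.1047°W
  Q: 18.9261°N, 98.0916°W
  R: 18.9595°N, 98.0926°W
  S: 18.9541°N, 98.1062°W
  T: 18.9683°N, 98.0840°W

P→C; Q→A; R→A; S→A; T→A

P at 18.9261°N, 98.1047°W:
  A: 3.1463 km
  B: 3.2705 km
  C: 3.0362 km
  → nearest: C (3.0362 km)
Q at 18.9261°N, 98.0916°W:
  A: 3.1301 km
  B: 4.4792 km
  C: 4.3945 km
  → nearest: A (3.1301 km)
R at 18.9595°N, 98.0926°W:
  A: 0.8551 km
  B: 4.4022 km
  C: 5.2453 km
  → nearest: A (0.8551 km)
S at 18.9541°N, 98.1062°W:
  A: 0.8862 km
  B: 2.8515 km
  C: 3.7504 km
  → nearest: A (0.8862 km)
T at 18.9683°N, 98.0840°W:
  A: 2.1884 km
  B: 5.6615 km
  C: 6.5588 km
  → nearest: A (2.1884 km)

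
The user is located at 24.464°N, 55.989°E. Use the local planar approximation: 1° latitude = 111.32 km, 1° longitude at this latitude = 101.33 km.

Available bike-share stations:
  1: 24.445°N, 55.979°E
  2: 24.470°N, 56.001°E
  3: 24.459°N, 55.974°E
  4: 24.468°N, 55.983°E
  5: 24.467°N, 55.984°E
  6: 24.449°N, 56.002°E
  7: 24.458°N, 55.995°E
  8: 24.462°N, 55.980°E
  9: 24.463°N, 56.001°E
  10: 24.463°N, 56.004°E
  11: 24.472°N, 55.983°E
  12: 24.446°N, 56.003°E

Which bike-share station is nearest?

Distances from 24.464°N, 55.989°E:
1: √((-0.019·111.32)² + (-0.010·101.33)²) = √(4.47356 + 1.02678) = 2.345 km
2: √((0.006·111.32)² + (0.012·101.33)²) = √(0.44612 + 1.47856) = 1.387 km
3: √((-0.005·111.32)² + (-0.015·101.33)²) = √(0.30980 + 2.31025) = 1.619 km
4: √((0.004·111.32)² + (-0.006·101.33)²) = √(0.19827 + 0.36964) = 0.754 km
5: √((0.003·111.32)² + (-0.005·101.33)²) = √(0.11153 + 0.25669) = 0.607 km
6: √((-0.015·111.32)² + (0.013·101.33)²) = √(2.78823 + 1.73525) = 2.127 km
7: √((-0.006·111.32)² + (0.006·101.33)²) = √(0.44612 + 0.36964) = 0.903 km
8: √((-0.002·111.32)² + (-0.009·101.33)²) = √(0.04957 + 0.83169) = 0.939 km
9: √((-0.001·111.32)² + (0.012·101.33)²) = √(0.01239 + 1.47856) = 1.221 km
10: √((-0.001·111.32)² + (0.015·101.33)²) = √(0.01239 + 2.31025) = 1.524 km
11: √((0.008·111.32)² + (-0.006·101.33)²) = √(0.79310 + 0.36964) = 1.078 km
12: √((-0.018·111.32)² + (0.014·101.33)²) = √(4.01505 + 2.01248) = 2.455 km
Minimum: 5 at 0.607 km.

5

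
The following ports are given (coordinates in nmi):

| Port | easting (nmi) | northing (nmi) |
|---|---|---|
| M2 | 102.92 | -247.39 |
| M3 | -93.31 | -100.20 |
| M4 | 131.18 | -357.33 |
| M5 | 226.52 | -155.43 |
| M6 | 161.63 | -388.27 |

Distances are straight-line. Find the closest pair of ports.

M4 and M6

Pairwise distances:
M2–M3: √((-196.23)² + (147.19)²) = √(38506.2129 + 21664.8961) = 245.30 nmi
M2–M4: √((28.26)² + (-109.94)²) = √(798.6276 + 12086.8036) = 113.51 nmi
M2–M5: √((123.60)² + (91.96)²) = √(15276.9600 + 8456.6416) = 154.06 nmi
M2–M6: √((58.71)² + (-140.88)²) = √(3446.8641 + 19847.1744) = 152.62 nmi
M3–M4: √((224.49)² + (-257.13)²) = √(50395.7601 + 66115.8369) = 341.34 nmi
M3–M5: √((319.83)² + (-55.23)²) = √(102291.2289 + 3050.3529) = 324.56 nmi
M3–M6: √((254.94)² + (-288.07)²) = √(64994.4036 + 82984.3249) = 384.68 nmi
M4–M5: √((95.34)² + (201.90)²) = √(9089.7156 + 40763.6100) = 223.28 nmi
M4–M6: √((30.45)² + (-30.94)²) = √(927.2025 + 957.2836) = 43.41 nmi
M5–M6: √((-64.89)² + (-232.84)²) = √(4210.7121 + 54214.4656) = 241.71 nmi
Closest pair: M4–M6 at 43.41 nmi.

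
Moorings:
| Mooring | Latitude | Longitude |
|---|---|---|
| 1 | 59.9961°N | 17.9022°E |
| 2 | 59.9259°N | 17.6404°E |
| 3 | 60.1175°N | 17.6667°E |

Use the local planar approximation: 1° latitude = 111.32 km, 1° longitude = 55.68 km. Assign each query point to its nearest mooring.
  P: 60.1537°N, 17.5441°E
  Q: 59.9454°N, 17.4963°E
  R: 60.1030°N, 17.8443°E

P at 60.1537°N, 17.5441°E:
  1: √((-0.1576·111.32)² + (0.3581·55.68)²) = √(307.793059 + 397.564040) = 26.5586 km
  2: √((-0.2278·111.32)² + (0.0963·55.68)²) = √(643.063463 + 28.750872) = 25.9194 km
  3: √((-0.0362·111.32)² + (0.1226·55.68)²) = √(16.239159 + 46.599300) = 7.9271 km
  → nearest: 3 (7.9271 km)
Q at 59.9454°N, 17.4963°E:
  1: √((0.0507·111.32)² + (0.4059·55.68)²) = √(31.853878 + 510.783143) = 23.2946 km
  2: √((-0.0195·111.32)² + (0.1441·55.68)²) = √(4.712112 + 64.376360) = 8.3119 km
  3: √((0.1721·111.32)² + (0.1704·55.68)²) = √(367.035554 + 90.019715) = 21.3789 km
  → nearest: 2 (8.3119 km)
R at 60.1030°N, 17.8443°E:
  1: √((-0.1069·111.32)² + (0.0579·55.68)²) = √(141.612570 + 10.393351) = 12.3291 km
  2: √((-0.1771·111.32)² + (-0.2039·55.68)²) = √(388.672235 + 128.894060) = 22.7501 km
  3: √((0.0145·111.32)² + (-0.1776·55.68)²) = √(2.605448 + 97.787733) = 10.0196 km
  → nearest: 3 (10.0196 km)

P→3; Q→2; R→3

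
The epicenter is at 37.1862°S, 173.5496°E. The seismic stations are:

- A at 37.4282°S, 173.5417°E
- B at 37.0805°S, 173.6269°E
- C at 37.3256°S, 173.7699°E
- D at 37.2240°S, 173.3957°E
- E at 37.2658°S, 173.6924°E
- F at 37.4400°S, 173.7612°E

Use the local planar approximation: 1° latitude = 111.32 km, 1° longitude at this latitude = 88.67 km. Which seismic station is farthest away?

Distances from 37.1862°S, 173.5496°E:
A: √((-0.2420·111.32)² + (-0.0079·88.67)²) = √(725.733428 + 0.490690) = 26.9485 km
B: √((0.1057·111.32)² + (0.0773·88.67)²) = √(138.451087 + 46.979934) = 13.6173 km
C: √((-0.1394·111.32)² + (0.2203·88.67)²) = √(240.808572 + 381.577195) = 24.9477 km
D: √((-0.0378·111.32)² + (-0.1539·88.67)²) = √(17.706389 + 186.221858) = 14.2803 km
E: √((-0.0796·111.32)² + (0.1428·88.67)²) = √(78.518597 + 160.328169) = 15.4547 km
F: √((-0.2538·111.32)² + (0.2116·88.67)²) = √(798.232913 + 352.034108) = 33.9156 km
Maximum: F at 33.9156 km.

F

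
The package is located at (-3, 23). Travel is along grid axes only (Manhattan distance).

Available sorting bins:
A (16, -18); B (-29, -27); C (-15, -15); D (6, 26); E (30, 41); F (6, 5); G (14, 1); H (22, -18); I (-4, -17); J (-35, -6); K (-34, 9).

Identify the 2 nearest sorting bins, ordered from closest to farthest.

D, F

Distances from (-3, 23):
A: 60
B: 76
C: 50
D: 12
E: 51
F: 27
G: 39
H: 66
I: 41
J: 61
K: 45
Sorted: D (12) < F (27) < G (39) < I (41) < …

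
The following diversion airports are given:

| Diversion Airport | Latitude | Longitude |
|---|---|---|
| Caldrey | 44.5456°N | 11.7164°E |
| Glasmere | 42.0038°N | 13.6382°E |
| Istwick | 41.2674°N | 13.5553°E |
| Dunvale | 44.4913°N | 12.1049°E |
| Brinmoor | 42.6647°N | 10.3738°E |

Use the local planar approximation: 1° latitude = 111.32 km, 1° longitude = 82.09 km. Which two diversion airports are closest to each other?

Pairwise distances:
Caldrey–Glasmere: √((-2.5418·111.32)² + (1.9218·82.09)²) = √(80062.499808 + 24888.394923) = 323.9613 km
Caldrey–Istwick: √((-3.2782·111.32)² + (1.8389·82.09)²) = √(133173.338529 + 22787.502900) = 394.9188 km
Caldrey–Dunvale: √((-0.0543·111.32)² + (0.3885·82.09)²) = √(36.538108 + 1017.097432) = 32.4598 km
Caldrey–Brinmoor: √((-1.8809·111.32)² + (-1.3426·82.09)²) = √(43840.733146 + 12147.133291) = 236.6176 km
Glasmere–Istwick: √((-0.7364·111.32)² + (-0.0829·82.09)²) = √(6720.072446 + 46.311577) = 82.2580 km
Glasmere–Dunvale: √((2.4875·111.32)² + (-1.5333·82.09)²) = √(76678.317372 + 15842.903711) = 304.1730 km
Glasmere–Brinmoor: √((0.6609·111.32)² + (-3.2644·82.09)²) = √(5412.749132 + 71810.384101) = 277.8905 km
Istwick–Dunvale: √((3.2239·111.32)² + (-1.4504·82.09)²) = √(128798.118793 + 14176.077979) = 378.1193 km
Istwick–Brinmoor: √((1.3973·111.32)² + (-3.1815·82.09)²) = √(24195.004846 + 68209.421544) = 303.9810 km
Dunvale–Brinmoor: √((-1.8266·111.32)² + (-1.7311·82.09)²) = √(41345.981117 + 20194.114952) = 248.0728 km
Closest pair: Caldrey–Dunvale at 32.4598 km.

Caldrey and Dunvale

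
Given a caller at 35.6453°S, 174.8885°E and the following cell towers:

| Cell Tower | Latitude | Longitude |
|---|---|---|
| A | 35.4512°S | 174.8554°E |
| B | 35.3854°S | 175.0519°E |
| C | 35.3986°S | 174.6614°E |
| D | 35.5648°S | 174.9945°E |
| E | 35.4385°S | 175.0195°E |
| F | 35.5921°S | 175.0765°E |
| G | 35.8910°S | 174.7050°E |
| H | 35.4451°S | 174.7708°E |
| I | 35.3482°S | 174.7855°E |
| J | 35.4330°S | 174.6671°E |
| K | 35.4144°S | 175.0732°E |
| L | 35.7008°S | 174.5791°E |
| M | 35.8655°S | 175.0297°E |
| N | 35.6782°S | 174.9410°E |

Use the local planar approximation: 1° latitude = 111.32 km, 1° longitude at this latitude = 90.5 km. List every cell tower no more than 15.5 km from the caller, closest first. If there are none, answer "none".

N, D

Distances from 35.6453°S, 174.8885°E:
A: 21.8139 km
B: 32.4922 km
C: 34.3017 km
D: 13.1274 km
E: 25.8944 km
F: 18.0152 km
G: 31.9981 km
H: 24.7010 km
I: 34.3617 km
J: 30.9839 km
K: 30.6608 km
L: 28.6742 km
M: 27.6435 km
N: 5.9990 km
Threshold 15.5 km: N (5.9990 km), D (13.1274 km) are within range.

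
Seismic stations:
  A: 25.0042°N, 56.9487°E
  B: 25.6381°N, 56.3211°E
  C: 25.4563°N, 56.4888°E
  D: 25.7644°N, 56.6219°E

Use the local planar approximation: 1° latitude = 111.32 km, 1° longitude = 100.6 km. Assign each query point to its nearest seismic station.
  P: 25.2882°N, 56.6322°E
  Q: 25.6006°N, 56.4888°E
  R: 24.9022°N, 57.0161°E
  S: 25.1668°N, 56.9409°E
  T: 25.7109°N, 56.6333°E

P→C; Q→C; R→A; S→A; T→D

P at 25.2882°N, 56.6322°E:
  A: 44.8696 km
  B: 49.9665 km
  C: 23.6280 km
  D: 53.0207 km
  → nearest: C (23.6280 km)
Q at 25.6006°N, 56.4888°E:
  A: 80.9218 km
  B: 17.3794 km
  C: 16.0635 km
  D: 22.6224 km
  → nearest: C (16.0635 km)
R at 24.9022°N, 57.0161°E:
  A: 13.2251 km
  B: 107.7002 km
  C: 81.3550 km
  D: 103.8500 km
  → nearest: A (13.2251 km)
S at 25.1668°N, 56.9409°E:
  A: 18.1176 km
  B: 81.4883 km
  C: 55.7417 km
  D: 73.8608 km
  → nearest: A (18.1176 km)
T at 25.7109°N, 56.6333°E:
  A: 84.8274 km
  B: 32.4360 km
  C: 31.8526 km
  D: 6.0650 km
  → nearest: D (6.0650 km)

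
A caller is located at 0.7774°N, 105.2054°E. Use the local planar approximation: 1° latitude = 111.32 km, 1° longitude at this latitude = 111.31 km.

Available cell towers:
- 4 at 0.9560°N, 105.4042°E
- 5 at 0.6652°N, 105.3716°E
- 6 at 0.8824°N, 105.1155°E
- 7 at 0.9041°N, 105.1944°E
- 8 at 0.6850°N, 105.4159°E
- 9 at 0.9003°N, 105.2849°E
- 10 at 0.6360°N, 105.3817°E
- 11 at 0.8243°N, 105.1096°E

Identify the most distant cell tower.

4

Distances from 0.7774°N, 105.2054°E:
4: √((0.1786·111.32)² + (0.1988·111.31)²) = √(395.284063 + 489.667326) = 29.7481 km
5: √((-0.1122·111.32)² + (0.1662·111.31)²) = √(156.002698 + 342.239714) = 22.3213 km
6: √((0.1050·111.32)² + (-0.0899·111.31)²) = √(136.623370 + 100.135426) = 15.3870 km
7: √((0.1267·111.32)² + (-0.0110·111.31)²) = √(198.929699 + 1.499180) = 14.1573 km
8: √((-0.0924·111.32)² + (0.2105·111.31)²) = √(105.801138 + 549.000280) = 25.5891 km
9: √((0.1229·111.32)² + (0.0795·111.31)²) = √(187.176000 + 78.307367) = 16.2937 km
10: √((-0.1414·111.32)² + (0.1763·111.31)²) = √(247.767999 + 385.099531) = 25.1569 km
11: √((0.0469·111.32)² + (-0.0958·111.31)²) = √(27.257880 + 113.710190) = 11.8730 km
Maximum: 4 at 29.7481 km.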